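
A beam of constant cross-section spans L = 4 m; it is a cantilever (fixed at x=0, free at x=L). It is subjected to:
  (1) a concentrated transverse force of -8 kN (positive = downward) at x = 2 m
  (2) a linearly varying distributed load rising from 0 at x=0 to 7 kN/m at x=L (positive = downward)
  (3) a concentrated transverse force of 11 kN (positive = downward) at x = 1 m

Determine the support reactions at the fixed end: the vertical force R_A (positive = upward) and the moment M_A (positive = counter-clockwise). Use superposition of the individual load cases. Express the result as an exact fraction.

Load 1 — point force P=-8 kN at a=2 m (b=L-a=2):
  R_A = P = (-8) = -8 kN
  M_A = Pa = (-8)·2 = -16 kN·m
Load 2 — triangular load w₀=7 kN/m (0→w₀ over full span):
  R_A = w₀L/2 = 7·4/2 = 14 kN
  M_A = w₀L²/3 = 7·4²/3 = 112/3 kN·m
Load 3 — point force P=11 kN at a=1 m (b=L-a=3):
  R_A = P = 11 kN
  M_A = Pa = 11·1 = 11 kN·m
Superposition: R_A = 17 kN, M_A = 97/3 kN·m

R_A = 17 kN, M_A = 97/3 kN·m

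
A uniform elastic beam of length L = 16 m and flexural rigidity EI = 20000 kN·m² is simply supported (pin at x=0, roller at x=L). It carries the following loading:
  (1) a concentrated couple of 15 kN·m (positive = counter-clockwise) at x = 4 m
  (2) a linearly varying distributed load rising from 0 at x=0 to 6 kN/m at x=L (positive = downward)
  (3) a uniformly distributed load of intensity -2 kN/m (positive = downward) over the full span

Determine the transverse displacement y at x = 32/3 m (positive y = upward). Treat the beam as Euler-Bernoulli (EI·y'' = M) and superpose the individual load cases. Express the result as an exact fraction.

y(32/3) = -6677/202500 m

Load 1 — applied couple M₀=15 kN·m at a=4 m (b=L-a=12):
  y_1 = (M₀x³/(6L)-M₀(x-a)²/2+C₁x)/EI  [x>a] with C₁=M₀(3b²-L²)/(6L)=55/2 = (15·(32/3)³/(6·16)-15·((32/3)-4)²/2+(55/2)·(32/3))/20000 = 101/13500 m
Load 2 — triangular load w₀=6 kN/m (0→w₀ over full span):
  y_2 = -w₀x(7L⁴-10L²x²+3x⁴)/(360LEI) = -6·(32/3)·(7·16⁴-10·16²·(32/3)²+3·(32/3)⁴)/(360·16·20000) = -17408/151875 m
Load 3 — uniform load w=-2 kN/m over full span:
  y_3 = -wx(L³-2Lx²+x³)/(24EI) = -(-2)·(32/3)·(16³-2·16·(32/3)²+(32/3)³)/(24·20000) = 11264/151875 m
Superposition: y = Σ y_i = -6677/202500 m ≈ -0.032973 m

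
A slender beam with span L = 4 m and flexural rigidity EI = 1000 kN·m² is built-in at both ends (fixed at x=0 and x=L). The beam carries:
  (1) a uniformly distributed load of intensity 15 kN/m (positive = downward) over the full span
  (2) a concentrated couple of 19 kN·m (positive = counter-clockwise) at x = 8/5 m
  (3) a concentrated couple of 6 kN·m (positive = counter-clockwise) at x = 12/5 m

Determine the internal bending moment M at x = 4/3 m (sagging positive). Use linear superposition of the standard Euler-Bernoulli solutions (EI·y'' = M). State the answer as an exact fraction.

Load 1 — uniform load w=15 kN/m over full span:
  M_1 = wLx/2 - wL²/12 - wx²/2 = 15·4·(4/3)/2 - 15·4²/12 - 15·(4/3)²/2 = 20/3 kN·m
Load 2 — applied couple M₀=19 kN·m at a=8/5 m (b=L-a=12/5):
  M_2 = R_Ax - M_A  [x≤a] with R_A=171/25, M_A=57/25 = (171/25)·(4/3) - (57/25) = 171/25 kN·m
Load 3 — applied couple M₀=6 kN·m at a=12/5 m (b=L-a=8/5):
  M_3 = R_Ax - M_A  [x≤a] with R_A=54/25, M_A=48/25 = (54/25)·(4/3) - (48/25) = 24/25 kN·m
Superposition: M = Σ M_i = 217/15 kN·m ≈ 14.466667 kN·m

M(4/3) = 217/15 kN·m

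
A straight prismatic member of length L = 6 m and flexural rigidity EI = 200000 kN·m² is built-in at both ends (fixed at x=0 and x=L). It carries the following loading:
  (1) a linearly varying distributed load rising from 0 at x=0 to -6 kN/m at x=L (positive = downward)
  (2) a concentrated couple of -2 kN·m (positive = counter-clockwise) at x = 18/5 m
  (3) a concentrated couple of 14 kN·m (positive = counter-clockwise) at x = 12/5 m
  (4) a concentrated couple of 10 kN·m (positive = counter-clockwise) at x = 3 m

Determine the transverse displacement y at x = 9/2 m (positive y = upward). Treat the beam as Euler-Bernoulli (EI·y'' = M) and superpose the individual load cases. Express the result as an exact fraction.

Load 1 — triangular load w₀=-6 kN/m (0→w₀ over full span):
  y_1 = -w₀x²(L-x)²(x+2L)/(120LEI) = -(-6)·(9/2)²·(6-(9/2))²·((9/2)+2·6)/(120·6·200000) = 8019/256000000 m
Load 2 — applied couple M₀=-2 kN·m at a=18/5 m (b=L-a=12/5):
  y_2 = (R_Ax³/6 - M_Ax²/2 - M₀(x-a)²/2)/EI  [x>a] with R_A=-12/25, M_A=-16/25 = ((-12/25)·(9/2)³/6 - (-16/25)·(9/2)²/2 - (-2)·((9/2)-(18/5))²/2)/200000 = 0 m
Load 3 — applied couple M₀=14 kN·m at a=12/5 m (b=L-a=18/5):
  y_3 = (R_Ax³/6 - M_Ax²/2 - M₀(x-a)²/2)/EI  [x>a] with R_A=84/25, M_A=42/25 = ((84/25)·(9/2)³/6 - (42/25)·(9/2)²/2 - 14·((9/2)-(12/5))²/2)/200000 = 63/4000000 m
Load 4 — applied couple M₀=10 kN·m at a=3 m (b=L-a=3):
  y_4 = (R_Ax³/6 - M_Ax²/2 - M₀(x-a)²/2)/EI  [x>a] with R_A=5/2, M_A=5/2 = ((5/2)·(9/2)³/6 - (5/2)·(9/2)²/2 - 10·((9/2)-3)²/2)/200000 = 9/1280000 m
Superposition: y = Σ y_i = 13851/256000000 m ≈ 0.000054 m

y(9/2) = 13851/256000000 m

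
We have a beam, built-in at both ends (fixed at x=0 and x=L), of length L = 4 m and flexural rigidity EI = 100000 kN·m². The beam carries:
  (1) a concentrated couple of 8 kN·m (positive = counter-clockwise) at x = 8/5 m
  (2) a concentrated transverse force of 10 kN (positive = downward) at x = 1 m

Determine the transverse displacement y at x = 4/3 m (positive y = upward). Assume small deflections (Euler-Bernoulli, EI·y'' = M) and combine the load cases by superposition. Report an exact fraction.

Load 1 — applied couple M₀=8 kN·m at a=8/5 m (b=L-a=12/5):
  y_1 = (R_Ax³/6 - M_Ax²/2)/EI  [x≤a] with R_A=72/25, M_A=24/25 = ((72/25)·(4/3)³/6 - (24/25)·(4/3)²/2)/100000 = 2/703125 m
Load 2 — point force P=10 kN at a=1 m (b=L-a=3):
  y_2 = -Pa²(L-x)²(3bL-(3b+a)(L-x))/(6L³EI)  [x>a] = -10·1²·(4-(4/3))²·(3·3·4-(3·3+1)·(4-(4/3)))/(6·4³·100000) = -7/405000 m
Superposition: y = Σ y_i = -731/50625000 m ≈ -0.000014 m

y(4/3) = -731/50625000 m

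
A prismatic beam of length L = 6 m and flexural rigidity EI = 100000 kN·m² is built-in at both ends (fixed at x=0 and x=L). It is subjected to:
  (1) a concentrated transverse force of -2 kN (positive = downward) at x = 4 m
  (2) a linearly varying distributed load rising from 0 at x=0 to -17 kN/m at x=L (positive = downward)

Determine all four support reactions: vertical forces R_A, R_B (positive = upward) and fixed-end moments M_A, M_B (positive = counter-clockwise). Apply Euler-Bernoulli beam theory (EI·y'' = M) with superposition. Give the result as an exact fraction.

R_A = -4271/270 kN, M_A = -958/45 kN·m, R_B = -10039/270 kN, M_B = 1457/45 kN·m

Load 1 — point force P=-2 kN at a=4 m (b=L-a=2):
  R_A = Pb²(3a+b)/L³ = (-2)·2²·(3·4+2)/6³ = -14/27 kN
  M_A = Pab²/L² = (-2)·4·2²/6² = -8/9 kN·m
  R_B = Pa²(a+3b)/L³ = (-2)·4²·(4+3·2)/6³ = -40/27 kN
  M_B = -Pa²b/L² = -(-2)·4²·2/6² = 16/9 kN·m
Load 2 — triangular load w₀=-17 kN/m (0→w₀ over full span):
  R_A = 3w₀L/20 = 3·(-17)·6/20 = -153/10 kN
  M_A = w₀L²/30 = (-17)·6²/30 = -102/5 kN·m
  R_B = 7w₀L/20 = 7·(-17)·6/20 = -357/10 kN
  M_B = -w₀L²/20 = -(-17)·6²/20 = 153/5 kN·m
Superposition: R_A = -4271/270 kN, M_A = -958/45 kN·m, R_B = -10039/270 kN, M_B = 1457/45 kN·m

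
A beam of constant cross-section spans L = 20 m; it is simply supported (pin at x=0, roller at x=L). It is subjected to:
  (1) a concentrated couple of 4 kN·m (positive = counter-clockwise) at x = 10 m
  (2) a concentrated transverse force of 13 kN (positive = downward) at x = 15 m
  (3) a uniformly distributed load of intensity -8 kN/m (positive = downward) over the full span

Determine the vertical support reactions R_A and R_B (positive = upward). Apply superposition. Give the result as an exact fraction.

Load 1 — applied couple M₀=4 kN·m at a=10 m (b=L-a=10):
  R_A = M₀/L = 4/20 = 1/5 kN
  R_B = -M₀/L = -4/20 = -1/5 kN
Load 2 — point force P=13 kN at a=15 m (b=L-a=5):
  R_A = Pb/L = 13·5/20 = 13/4 kN
  R_B = Pa/L = 13·15/20 = 39/4 kN
Load 3 — uniform load w=-8 kN/m over full span:
  R_A = wL/2 = (-8)·20/2 = -80 kN
  R_B = wL/2 = (-8)·20/2 = -80 kN
Superposition: R_A = -1531/20 kN, R_B = -1409/20 kN

R_A = -1531/20 kN, R_B = -1409/20 kN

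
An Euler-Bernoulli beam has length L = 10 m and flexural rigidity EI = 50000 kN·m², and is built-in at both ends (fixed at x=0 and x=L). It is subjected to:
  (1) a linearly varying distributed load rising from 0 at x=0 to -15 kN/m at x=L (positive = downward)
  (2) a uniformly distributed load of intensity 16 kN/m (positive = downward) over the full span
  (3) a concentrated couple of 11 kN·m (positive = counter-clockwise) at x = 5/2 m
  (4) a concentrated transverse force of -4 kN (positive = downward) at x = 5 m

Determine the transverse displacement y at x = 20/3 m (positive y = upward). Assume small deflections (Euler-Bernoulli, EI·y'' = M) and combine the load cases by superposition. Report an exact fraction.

Load 1 — triangular load w₀=-15 kN/m (0→w₀ over full span):
  y_1 = -w₀x²(L-x)²(x+2L)/(120LEI) = -(-15)·(20/3)²·(10-(20/3))²·((20/3)+2·10)/(120·10·50000) = 4/1215 m
Load 2 — uniform load w=16 kN/m over full span:
  y_2 = -wx²(L-x)²/(24EI) = -16·(20/3)²·(10-(20/3))²/(24·50000) = -8/1215 m
Load 3 — applied couple M₀=11 kN·m at a=5/2 m (b=L-a=15/2):
  y_3 = (R_Ax³/6 - M_Ax²/2 - M₀(x-a)²/2)/EI  [x>a] with R_A=99/80, M_A=-33/16 = ((99/80)·(20/3)³/6 - (-33/16)·(20/3)²/2 - 11·((20/3)-(5/2))²/2)/50000 = 11/48000 m
Load 4 — point force P=-4 kN at a=5 m (b=L-a=5):
  y_4 = -Pa²(L-x)²(3bL-(3b+a)(L-x))/(6L³EI)  [x>a] = -(-4)·5²·(10-(20/3))²·(3·5·10-(3·5+5)·(10-(20/3)))/(6·10³·50000) = 1/3240 m
Superposition: y = Σ y_i = -10709/3888000 m ≈ -0.002754 m

y(20/3) = -10709/3888000 m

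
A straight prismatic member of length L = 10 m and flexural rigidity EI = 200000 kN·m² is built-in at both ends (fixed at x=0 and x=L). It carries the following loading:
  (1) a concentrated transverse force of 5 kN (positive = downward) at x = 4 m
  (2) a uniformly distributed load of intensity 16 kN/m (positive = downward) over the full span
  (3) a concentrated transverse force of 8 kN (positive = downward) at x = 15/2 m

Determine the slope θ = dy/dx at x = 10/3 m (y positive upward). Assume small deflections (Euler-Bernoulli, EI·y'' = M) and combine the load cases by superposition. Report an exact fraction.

θ(10/3) = -1117/2025000 rad

Load 1 — point force P=5 kN at a=4 m (b=L-a=6):
  θ_1 = -Pb²x(2aL-(3a+b)x)/(2L³EI)  [x≤a] = -5·6²·(10/3)·(2·4·10-(3·4+6)·(10/3))/(2·10³·200000) = -3/100000 rad
Load 2 — uniform load w=16 kN/m over full span:
  θ_2 = -wx(L-x)(L-2x)/(12EI) = -16·(10/3)·(10-(10/3))·(10-2·(10/3))/(12·200000) = -1/2025 rad
Load 3 — point force P=8 kN at a=15/2 m (b=L-a=5/2):
  θ_3 = -Pb²x(2aL-(3a+b)x)/(2L³EI)  [x≤a] = -8·(5/2)²·(10/3)·(2·(15/2)·10-(3·(15/2)+(5/2))·(10/3))/(2·10³·200000) = -1/36000 rad
Superposition: θ = Σ θ_i = -1117/2025000 rad ≈ -0.000552 rad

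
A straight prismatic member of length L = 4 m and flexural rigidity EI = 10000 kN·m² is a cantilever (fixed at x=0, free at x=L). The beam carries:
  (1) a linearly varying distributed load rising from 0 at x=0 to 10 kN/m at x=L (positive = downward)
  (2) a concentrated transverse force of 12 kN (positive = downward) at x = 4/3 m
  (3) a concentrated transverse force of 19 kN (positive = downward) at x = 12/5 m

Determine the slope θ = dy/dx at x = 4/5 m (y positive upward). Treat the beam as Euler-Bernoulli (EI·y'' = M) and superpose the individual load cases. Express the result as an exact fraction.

Load 1 — triangular load w₀=10 kN/m (0→w₀ over full span):
  θ_1 = (w₀Lx²/4-w₀L²x/3-w₀x⁴/(24L))/EI = (10·4·(4/5)²/4-10·4²·(4/5)/3-10·(4/5)⁴/(24·4))/10000 = -851/234375 rad
Load 2 — point force P=12 kN at a=4/3 m (b=L-a=8/3):
  θ_2 = -Px(2a-x)/(2EI)  [x≤a] = -12·(4/5)·(2·(4/3)-(4/5))/(2·10000) = -14/15625 rad
Load 3 — point force P=19 kN at a=12/5 m (b=L-a=8/5):
  θ_3 = -Px(2a-x)/(2EI)  [x≤a] = -19·(4/5)·(2·(12/5)-(4/5))/(2·10000) = -19/6250 rad
Superposition: θ = Σ θ_i = -3547/468750 rad ≈ -0.007567 rad

θ(4/5) = -3547/468750 rad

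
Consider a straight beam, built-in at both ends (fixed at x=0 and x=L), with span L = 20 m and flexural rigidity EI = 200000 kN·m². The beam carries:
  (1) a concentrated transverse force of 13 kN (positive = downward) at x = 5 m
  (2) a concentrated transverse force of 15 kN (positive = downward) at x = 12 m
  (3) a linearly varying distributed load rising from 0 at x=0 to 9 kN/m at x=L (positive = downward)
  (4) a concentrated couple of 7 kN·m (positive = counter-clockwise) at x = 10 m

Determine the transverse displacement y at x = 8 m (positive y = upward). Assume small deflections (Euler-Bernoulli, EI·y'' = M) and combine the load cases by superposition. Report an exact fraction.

Load 1 — point force P=13 kN at a=5 m (b=L-a=15):
  y_1 = -Pa²(L-x)²(3bL-(3b+a)(L-x))/(6L³EI)  [x>a] = -13·5²·(20-8)²·(3·15·20-(3·15+5)·(20-8))/(6·20³·200000) = -117/80000 m
Load 2 — point force P=15 kN at a=12 m (b=L-a=8):
  y_2 = -Pb²x²(3aL-(3a+b)x)/(6L³EI)  [x≤a] = -15·8²·8²·(3·12·20-(3·12+8)·8)/(6·20³·200000) = -184/78125 m
Load 3 — triangular load w₀=9 kN/m (0→w₀ over full span):
  y_3 = -w₀x²(L-x)²(x+2L)/(120LEI) = -9·8²·(20-8)²·(8+2·20)/(120·20·200000) = -648/78125 m
Load 4 — applied couple M₀=7 kN·m at a=10 m (b=L-a=10):
  y_4 = (R_Ax³/6 - M_Ax²/2)/EI  [x≤a] with R_A=21/40, M_A=7/4 = ((21/40)·8³/6 - (7/4)·8²/2)/200000 = -7/125000 m
Superposition: y = Σ y_i = -121681/10000000 m ≈ -0.012168 m

y(8) = -121681/10000000 m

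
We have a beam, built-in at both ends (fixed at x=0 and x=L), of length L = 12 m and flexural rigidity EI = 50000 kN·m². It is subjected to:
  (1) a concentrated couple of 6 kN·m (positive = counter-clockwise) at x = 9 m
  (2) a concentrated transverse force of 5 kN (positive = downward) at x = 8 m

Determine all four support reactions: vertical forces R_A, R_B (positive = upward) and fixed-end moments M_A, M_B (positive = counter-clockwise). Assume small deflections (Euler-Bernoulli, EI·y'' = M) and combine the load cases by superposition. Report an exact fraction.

R_A = 803/432 kN, M_A = 455/72 kN·m, R_B = 1357/432 kN, M_B = -721/72 kN·m

Load 1 — applied couple M₀=6 kN·m at a=9 m (b=L-a=3):
  R_A = 6M₀ab/L³ = 6·6·9·3/12³ = 9/16 kN
  M_A = M₀b(2a-b)/L² = 6·3·(2·9-3)/12² = 15/8 kN·m
  R_B = -6M₀ab/L³ = -6·6·9·3/12³ = -9/16 kN
  M_B = M₀a(2b-a)/L² = 6·9·(2·3-9)/12² = -9/8 kN·m
Load 2 — point force P=5 kN at a=8 m (b=L-a=4):
  R_A = Pb²(3a+b)/L³ = 5·4²·(3·8+4)/12³ = 35/27 kN
  M_A = Pab²/L² = 5·8·4²/12² = 40/9 kN·m
  R_B = Pa²(a+3b)/L³ = 5·8²·(8+3·4)/12³ = 100/27 kN
  M_B = -Pa²b/L² = -5·8²·4/12² = -80/9 kN·m
Superposition: R_A = 803/432 kN, M_A = 455/72 kN·m, R_B = 1357/432 kN, M_B = -721/72 kN·m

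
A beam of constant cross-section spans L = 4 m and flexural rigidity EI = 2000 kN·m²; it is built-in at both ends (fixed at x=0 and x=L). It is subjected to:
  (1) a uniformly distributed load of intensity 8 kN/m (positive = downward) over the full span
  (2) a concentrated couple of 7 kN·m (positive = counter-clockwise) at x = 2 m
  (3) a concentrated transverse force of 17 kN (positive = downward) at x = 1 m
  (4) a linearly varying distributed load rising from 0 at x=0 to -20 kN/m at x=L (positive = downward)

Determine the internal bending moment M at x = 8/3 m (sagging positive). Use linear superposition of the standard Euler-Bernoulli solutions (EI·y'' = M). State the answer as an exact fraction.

M(8/3) = -4369/1296 kN·m

Load 1 — uniform load w=8 kN/m over full span:
  M_1 = wLx/2 - wL²/12 - wx²/2 = 8·4·(8/3)/2 - 8·4²/12 - 8·(8/3)²/2 = 32/9 kN·m
Load 2 — applied couple M₀=7 kN·m at a=2 m (b=L-a=2):
  M_2 = R_Ax - M_A - M₀  [x>a] with R_A=21/8, M_A=7/4 = (21/8)·(8/3) - (7/4) - 7 = -7/4 kN·m
Load 3 — point force P=17 kN at a=1 m (b=L-a=3):
  M_3 = Pa²(a+3b)(L-x)/L³ - Pa²b/L²  [x>a] = 17·1²·(1+3·3)·(4-(8/3))/4³ - 17·1²·3/4² = 17/48 kN·m
Load 4 — triangular load w₀=-20 kN/m (0→w₀ over full span):
  M_4 = 3w₀Lx/20 - w₀L²/30 - w₀x³/(6L) = 3·(-20)·4·(8/3)/20 - (-20)·4²/30 - (-20)·(8/3)³/(6·4) = -448/81 kN·m
Superposition: M = Σ M_i = -4369/1296 kN·m ≈ -3.371142 kN·m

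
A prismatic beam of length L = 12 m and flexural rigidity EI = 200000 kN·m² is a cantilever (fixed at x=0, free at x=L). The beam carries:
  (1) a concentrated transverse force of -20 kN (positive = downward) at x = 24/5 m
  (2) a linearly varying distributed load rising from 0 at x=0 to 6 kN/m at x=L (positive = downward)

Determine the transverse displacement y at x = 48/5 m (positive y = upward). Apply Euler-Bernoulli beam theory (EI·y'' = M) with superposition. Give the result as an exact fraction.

Load 1 — point force P=-20 kN at a=24/5 m (b=L-a=36/5):
  y_1 = -Pa²(3x-a)/(6EI)  [x>a] = -(-20)·(24/5)²·(3·(48/5)-(24/5))/(6·200000) = 144/15625 m
Load 2 — triangular load w₀=6 kN/m (0→w₀ over full span):
  y_2 = (w₀Lx³/12-w₀L²x²/6-w₀x⁵/(120L))/EI = (6·12·(48/5)³/12-6·12²·(48/5)²/6-6·(48/5)⁵/(120·12))/200000 = -2026944/48828125 m
Superposition: y = Σ y_i = -1576944/48828125 m ≈ -0.032296 m

y(48/5) = -1576944/48828125 m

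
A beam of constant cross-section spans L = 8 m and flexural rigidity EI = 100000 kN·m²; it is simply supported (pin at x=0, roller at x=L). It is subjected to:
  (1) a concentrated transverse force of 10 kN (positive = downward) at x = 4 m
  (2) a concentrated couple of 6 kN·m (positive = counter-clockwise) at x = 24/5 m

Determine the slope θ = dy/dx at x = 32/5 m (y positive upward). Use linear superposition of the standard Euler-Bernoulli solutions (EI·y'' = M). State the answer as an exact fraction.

θ(32/5) = 11/31250 rad

Load 1 — point force P=10 kN at a=4 m (b=L-a=4):
  θ_1 = -Pa(2L²-6Lx+3x²+a²)/(6LEI)  [x>a] = -10·4·(2·8²-6·8·(32/5)+3·(32/5)²+4²)/(6·8·100000) = 21/62500 rad
Load 2 — applied couple M₀=6 kN·m at a=24/5 m (b=L-a=16/5):
  θ_2 = (M₀x²/(2L)-M₀(x-a)+C₁)/EI  [x>a] with C₁=M₀(3b²-L²)/(6L)=-104/25 = (6·(32/5)²/(2·8)-6·((32/5)-(24/5))+(-104/25))/100000 = 1/62500 rad
Superposition: θ = Σ θ_i = 11/31250 rad ≈ 0.000352 rad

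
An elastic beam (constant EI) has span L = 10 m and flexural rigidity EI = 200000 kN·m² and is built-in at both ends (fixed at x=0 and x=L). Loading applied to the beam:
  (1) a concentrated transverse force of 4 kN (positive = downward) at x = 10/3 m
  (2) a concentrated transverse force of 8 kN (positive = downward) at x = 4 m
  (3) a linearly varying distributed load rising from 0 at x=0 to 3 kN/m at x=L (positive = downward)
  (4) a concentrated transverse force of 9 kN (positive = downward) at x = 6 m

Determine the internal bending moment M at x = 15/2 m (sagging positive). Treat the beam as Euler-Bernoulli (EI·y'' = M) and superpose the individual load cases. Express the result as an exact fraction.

M(15/2) = 70543/21600 kN·m

Load 1 — point force P=4 kN at a=10/3 m (b=L-a=20/3):
  M_1 = Pa²(a+3b)(L-x)/L³ - Pa²b/L²  [x>a] = 4·(10/3)²·((10/3)+3·(20/3))·(10-(15/2))/10³ - 4·(10/3)²·(20/3)/10² = -10/27 kN·m
Load 2 — point force P=8 kN at a=4 m (b=L-a=6):
  M_2 = Pa²(a+3b)(L-x)/L³ - Pa²b/L²  [x>a] = 8·4²·(4+3·6)·(10-(15/2))/10³ - 8·4²·6/10² = -16/25 kN·m
Load 3 — triangular load w₀=3 kN/m (0→w₀ over full span):
  M_3 = 3w₀Lx/20 - w₀L²/30 - w₀x³/(6L) = 3·3·10·(15/2)/20 - 3·10²/30 - 3·(15/2)³/(6·10) = 85/32 kN·m
Load 4 — point force P=9 kN at a=6 m (b=L-a=4):
  M_4 = Pa²(a+3b)(L-x)/L³ - Pa²b/L²  [x>a] = 9·6²·(6+3·4)·(10-(15/2))/10³ - 9·6²·4/10² = 81/50 kN·m
Superposition: M = Σ M_i = 70543/21600 kN·m ≈ 3.265880 kN·m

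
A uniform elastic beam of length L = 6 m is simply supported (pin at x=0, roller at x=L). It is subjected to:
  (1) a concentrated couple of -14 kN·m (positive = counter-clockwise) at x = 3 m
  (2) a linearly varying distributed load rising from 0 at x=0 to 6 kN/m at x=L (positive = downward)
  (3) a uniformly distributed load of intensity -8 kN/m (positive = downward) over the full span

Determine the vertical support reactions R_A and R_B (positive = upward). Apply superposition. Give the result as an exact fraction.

R_A = -61/3 kN, R_B = -29/3 kN

Load 1 — applied couple M₀=-14 kN·m at a=3 m (b=L-a=3):
  R_A = M₀/L = (-14)/6 = -7/3 kN
  R_B = -M₀/L = -(-14)/6 = 7/3 kN
Load 2 — triangular load w₀=6 kN/m (0→w₀ over full span):
  R_A = w₀L/6 = 6·6/6 = 6 kN
  R_B = w₀L/3 = 6·6/3 = 12 kN
Load 3 — uniform load w=-8 kN/m over full span:
  R_A = wL/2 = (-8)·6/2 = -24 kN
  R_B = wL/2 = (-8)·6/2 = -24 kN
Superposition: R_A = -61/3 kN, R_B = -29/3 kN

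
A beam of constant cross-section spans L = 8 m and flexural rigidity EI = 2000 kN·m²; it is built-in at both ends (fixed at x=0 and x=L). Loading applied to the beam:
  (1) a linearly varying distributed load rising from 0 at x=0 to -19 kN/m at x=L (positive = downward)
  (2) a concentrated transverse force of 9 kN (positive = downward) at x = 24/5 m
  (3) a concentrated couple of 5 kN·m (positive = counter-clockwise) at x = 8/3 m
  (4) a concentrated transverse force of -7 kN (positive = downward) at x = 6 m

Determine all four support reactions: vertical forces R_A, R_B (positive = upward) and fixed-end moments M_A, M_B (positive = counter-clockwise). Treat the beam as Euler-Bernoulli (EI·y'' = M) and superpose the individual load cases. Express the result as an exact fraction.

Load 1 — triangular load w₀=-19 kN/m (0→w₀ over full span):
  R_A = 3w₀L/20 = 3·(-19)·8/20 = -114/5 kN
  M_A = w₀L²/30 = (-19)·8²/30 = -608/15 kN·m
  R_B = 7w₀L/20 = 7·(-19)·8/20 = -266/5 kN
  M_B = -w₀L²/20 = -(-19)·8²/20 = 304/5 kN·m
Load 2 — point force P=9 kN at a=24/5 m (b=L-a=16/5):
  R_A = Pb²(3a+b)/L³ = 9·(16/5)²·(3·(24/5)+(16/5))/8³ = 396/125 kN
  M_A = Pab²/L² = 9·(24/5)·(16/5)²/8² = 864/125 kN·m
  R_B = Pa²(a+3b)/L³ = 9·(24/5)²·((24/5)+3·(16/5))/8³ = 729/125 kN
  M_B = -Pa²b/L² = -9·(24/5)²·(16/5)/8² = -1296/125 kN·m
Load 3 — applied couple M₀=5 kN·m at a=8/3 m (b=L-a=16/3):
  R_A = 6M₀ab/L³ = 6·5·(8/3)·(16/3)/8³ = 5/6 kN
  M_A = M₀b(2a-b)/L² = 5·(16/3)·(2·(8/3)-(16/3))/8² = 0 kN·m
  R_B = -6M₀ab/L³ = -6·5·(8/3)·(16/3)/8³ = -5/6 kN
  M_B = M₀a(2b-a)/L² = 5·(8/3)·(2·(16/3)-(8/3))/8² = 5/3 kN·m
Load 4 — point force P=-7 kN at a=6 m (b=L-a=2):
  R_A = Pb²(3a+b)/L³ = (-7)·2²·(3·6+2)/8³ = -35/32 kN
  M_A = Pab²/L² = (-7)·6·2²/8² = -21/8 kN·m
  R_B = Pa²(a+3b)/L³ = (-7)·6²·(6+3·2)/8³ = -189/32 kN
  M_B = -Pa²b/L² = -(-7)·6²·2/8² = 63/8 kN·m
Superposition: R_A = -238709/12000 kN, M_A = -108739/3000 kN·m, R_B = -649291/12000 kN, M_B = 179921/3000 kN·m

R_A = -238709/12000 kN, M_A = -108739/3000 kN·m, R_B = -649291/12000 kN, M_B = 179921/3000 kN·m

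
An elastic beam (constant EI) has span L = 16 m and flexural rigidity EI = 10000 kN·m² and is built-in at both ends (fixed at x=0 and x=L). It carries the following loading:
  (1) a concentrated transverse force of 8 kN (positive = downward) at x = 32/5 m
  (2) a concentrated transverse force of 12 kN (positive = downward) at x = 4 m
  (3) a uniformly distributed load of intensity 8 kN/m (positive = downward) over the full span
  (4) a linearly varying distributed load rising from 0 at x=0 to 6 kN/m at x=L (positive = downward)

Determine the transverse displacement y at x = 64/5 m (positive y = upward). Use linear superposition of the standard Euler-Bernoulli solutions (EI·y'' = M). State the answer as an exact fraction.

y(64/5) = -2570792/29296875 m

Load 1 — point force P=8 kN at a=32/5 m (b=L-a=48/5):
  y_1 = -Pa²(L-x)²(3bL-(3b+a)(L-x))/(6L³EI)  [x>a] = -8·(32/5)²·(16-(64/5))²·(3·(48/5)·16-(3·(48/5)+(32/5))·(16-(64/5)))/(6·16³·10000) = -139264/29296875 m
Load 2 — point force P=12 kN at a=4 m (b=L-a=12):
  y_2 = -Pa²(L-x)²(3bL-(3b+a)(L-x))/(6L³EI)  [x>a] = -12·4²·(16-(64/5))²·(3·12·16-(3·12+4)·(16-(64/5)))/(6·16³·10000) = -56/15625 m
Load 3 — uniform load w=8 kN/m over full span:
  y_3 = -wx²(L-x)²/(24EI) = -8·(64/5)²·(16-(64/5))²/(24·10000) = -65536/1171875 m
Load 4 — triangular load w₀=6 kN/m (0→w₀ over full span):
  y_4 = -w₀x²(L-x)²(x+2L)/(120LEI) = -6·(64/5)²·(16-(64/5))²·((64/5)+2·16)/(120·16·10000) = -229376/9765625 m
Superposition: y = Σ y_i = -2570792/29296875 m ≈ -0.087750 m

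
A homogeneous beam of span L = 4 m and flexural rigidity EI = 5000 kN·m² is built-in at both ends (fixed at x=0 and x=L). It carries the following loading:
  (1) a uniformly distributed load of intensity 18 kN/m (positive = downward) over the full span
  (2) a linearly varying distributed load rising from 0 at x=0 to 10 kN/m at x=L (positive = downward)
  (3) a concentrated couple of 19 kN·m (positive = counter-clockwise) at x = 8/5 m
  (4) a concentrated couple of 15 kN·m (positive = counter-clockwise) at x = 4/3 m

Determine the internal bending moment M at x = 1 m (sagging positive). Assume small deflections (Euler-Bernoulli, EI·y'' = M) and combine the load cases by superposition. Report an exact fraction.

M(1) = 1281/100 kN·m

Load 1 — uniform load w=18 kN/m over full span:
  M_1 = wLx/2 - wL²/12 - wx²/2 = 18·4·1/2 - 18·4²/12 - 18·1²/2 = 3 kN·m
Load 2 — triangular load w₀=10 kN/m (0→w₀ over full span):
  M_2 = 3w₀Lx/20 - w₀L²/30 - w₀x³/(6L) = 3·10·4·1/20 - 10·4²/30 - 10·1³/(6·4) = 1/4 kN·m
Load 3 — applied couple M₀=19 kN·m at a=8/5 m (b=L-a=12/5):
  M_3 = R_Ax - M_A  [x≤a] with R_A=171/25, M_A=57/25 = (171/25)·1 - (57/25) = 114/25 kN·m
Load 4 — applied couple M₀=15 kN·m at a=4/3 m (b=L-a=8/3):
  M_4 = R_Ax - M_A  [x≤a] with R_A=5, M_A=0 = 5·1 - 0 = 5 kN·m
Superposition: M = Σ M_i = 1281/100 kN·m ≈ 12.810000 kN·m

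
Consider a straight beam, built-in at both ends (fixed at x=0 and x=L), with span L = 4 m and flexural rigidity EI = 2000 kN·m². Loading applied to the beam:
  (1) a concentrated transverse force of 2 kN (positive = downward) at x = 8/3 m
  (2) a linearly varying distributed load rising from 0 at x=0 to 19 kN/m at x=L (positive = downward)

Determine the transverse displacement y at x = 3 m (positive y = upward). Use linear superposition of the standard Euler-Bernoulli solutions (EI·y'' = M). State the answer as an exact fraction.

Load 1 — point force P=2 kN at a=8/3 m (b=L-a=4/3):
  y_1 = -Pa²(L-x)²(3bL-(3b+a)(L-x))/(6L³EI)  [x>a] = -2·(8/3)²·(4-3)²·(3·(4/3)·4-(3·(4/3)+(8/3))·(4-3))/(6·4³·2000) = -7/40500 m
Load 2 — triangular load w₀=19 kN/m (0→w₀ over full span):
  y_2 = -w₀x²(L-x)²(x+2L)/(120LEI) = -19·3²·(4-3)²·(3+2·4)/(120·4·2000) = -627/320000 m
Superposition: y = Σ y_i = -55267/25920000 m ≈ -0.002132 m

y(3) = -55267/25920000 m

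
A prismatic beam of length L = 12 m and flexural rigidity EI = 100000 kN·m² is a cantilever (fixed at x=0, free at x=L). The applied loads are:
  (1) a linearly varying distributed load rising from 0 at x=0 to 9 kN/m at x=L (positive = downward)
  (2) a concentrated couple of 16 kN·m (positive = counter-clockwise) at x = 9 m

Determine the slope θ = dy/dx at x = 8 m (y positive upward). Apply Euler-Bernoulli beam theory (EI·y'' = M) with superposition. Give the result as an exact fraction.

θ(8) = -54/3125 rad

Load 1 — triangular load w₀=9 kN/m (0→w₀ over full span):
  θ_1 = (w₀Lx²/4-w₀L²x/3-w₀x⁴/(24L))/EI = (9·12·8²/4-9·12²·8/3-9·8⁴/(24·12))/100000 = -58/3125 rad
Load 2 — applied couple M₀=16 kN·m at a=9 m (b=L-a=3):
  θ_2 = M₀x/EI  [x≤a] = 16·8/100000 = 4/3125 rad
Superposition: θ = Σ θ_i = -54/3125 rad ≈ -0.017280 rad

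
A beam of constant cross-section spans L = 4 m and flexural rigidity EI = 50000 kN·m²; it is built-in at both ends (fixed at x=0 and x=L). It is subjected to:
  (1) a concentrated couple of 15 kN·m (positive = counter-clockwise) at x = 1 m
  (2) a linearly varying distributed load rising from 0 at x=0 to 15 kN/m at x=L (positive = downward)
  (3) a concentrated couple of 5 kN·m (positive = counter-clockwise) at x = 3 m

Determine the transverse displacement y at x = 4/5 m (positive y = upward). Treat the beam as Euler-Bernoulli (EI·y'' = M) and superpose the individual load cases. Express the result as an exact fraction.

Load 1 — applied couple M₀=15 kN·m at a=1 m (b=L-a=3):
  y_1 = (R_Ax³/6 - M_Ax²/2)/EI  [x≤a] with R_A=135/32, M_A=-45/16 = ((135/32)·(4/5)³/6 - (-45/16)·(4/5)²/2)/50000 = 63/2500000 m
Load 2 — triangular load w₀=15 kN/m (0→w₀ over full span):
  y_2 = -w₀x²(L-x)²(x+2L)/(120LEI) = -15·(4/5)²·(4-(4/5))²·((4/5)+2·4)/(120·4·50000) = -352/9765625 m
Load 3 — applied couple M₀=5 kN·m at a=3 m (b=L-a=1):
  y_3 = (R_Ax³/6 - M_Ax²/2)/EI  [x≤a] with R_A=45/32, M_A=25/16 = ((45/32)·(4/5)³/6 - (25/16)·(4/5)²/2)/50000 = -19/2500000 m
Superposition: y = Σ y_i = -1441/78125000 m ≈ -0.000018 m

y(4/5) = -1441/78125000 m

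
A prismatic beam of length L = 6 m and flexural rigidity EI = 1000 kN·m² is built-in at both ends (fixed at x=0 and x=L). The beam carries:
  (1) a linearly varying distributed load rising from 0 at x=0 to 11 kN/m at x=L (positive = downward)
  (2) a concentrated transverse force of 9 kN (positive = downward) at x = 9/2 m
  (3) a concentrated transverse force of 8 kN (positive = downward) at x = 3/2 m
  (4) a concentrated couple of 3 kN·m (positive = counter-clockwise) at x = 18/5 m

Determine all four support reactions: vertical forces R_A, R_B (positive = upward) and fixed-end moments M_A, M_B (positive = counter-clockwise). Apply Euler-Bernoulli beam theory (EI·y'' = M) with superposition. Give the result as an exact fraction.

R_A = 15021/800 kN, M_A = 18753/800 kN·m, R_B = 24979/800 kN, M_B = -23427/800 kN·m

Load 1 — triangular load w₀=11 kN/m (0→w₀ over full span):
  R_A = 3w₀L/20 = 3·11·6/20 = 99/10 kN
  M_A = w₀L²/30 = 11·6²/30 = 66/5 kN·m
  R_B = 7w₀L/20 = 7·11·6/20 = 231/10 kN
  M_B = -w₀L²/20 = -11·6²/20 = -99/5 kN·m
Load 2 — point force P=9 kN at a=9/2 m (b=L-a=3/2):
  R_A = Pb²(3a+b)/L³ = 9·(3/2)²·(3·(9/2)+(3/2))/6³ = 45/32 kN
  M_A = Pab²/L² = 9·(9/2)·(3/2)²/6² = 81/32 kN·m
  R_B = Pa²(a+3b)/L³ = 9·(9/2)²·((9/2)+3·(3/2))/6³ = 243/32 kN
  M_B = -Pa²b/L² = -9·(9/2)²·(3/2)/6² = -243/32 kN·m
Load 3 — point force P=8 kN at a=3/2 m (b=L-a=9/2):
  R_A = Pb²(3a+b)/L³ = 8·(9/2)²·(3·(3/2)+(9/2))/6³ = 27/4 kN
  M_A = Pab²/L² = 8·(3/2)·(9/2)²/6² = 27/4 kN·m
  R_B = Pa²(a+3b)/L³ = 8·(3/2)²·((3/2)+3·(9/2))/6³ = 5/4 kN
  M_B = -Pa²b/L² = -8·(3/2)²·(9/2)/6² = -9/4 kN·m
Load 4 — applied couple M₀=3 kN·m at a=18/5 m (b=L-a=12/5):
  R_A = 6M₀ab/L³ = 6·3·(18/5)·(12/5)/6³ = 18/25 kN
  M_A = M₀b(2a-b)/L² = 3·(12/5)·(2·(18/5)-(12/5))/6² = 24/25 kN·m
  R_B = -6M₀ab/L³ = -6·3·(18/5)·(12/5)/6³ = -18/25 kN
  M_B = M₀a(2b-a)/L² = 3·(18/5)·(2·(12/5)-(18/5))/6² = 9/25 kN·m
Superposition: R_A = 15021/800 kN, M_A = 18753/800 kN·m, R_B = 24979/800 kN, M_B = -23427/800 kN·m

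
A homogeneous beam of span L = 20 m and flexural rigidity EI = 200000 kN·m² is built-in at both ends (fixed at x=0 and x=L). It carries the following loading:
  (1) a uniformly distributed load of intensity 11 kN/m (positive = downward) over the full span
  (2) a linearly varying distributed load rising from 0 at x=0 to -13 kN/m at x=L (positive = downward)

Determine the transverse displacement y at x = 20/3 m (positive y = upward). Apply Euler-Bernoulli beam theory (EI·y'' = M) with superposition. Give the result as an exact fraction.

Load 1 — uniform load w=11 kN/m over full span:
  y_1 = -wx²(L-x)²/(24EI) = -11·(20/3)²·(20-(20/3))²/(24·200000) = -22/1215 m
Load 2 — triangular load w₀=-13 kN/m (0→w₀ over full span):
  y_2 = -w₀x²(L-x)²(x+2L)/(120LEI) = -(-13)·(20/3)²·(20-(20/3))²·((20/3)+2·20)/(120·20·200000) = 182/18225 m
Superposition: y = Σ y_i = -148/18225 m ≈ -0.008121 m

y(20/3) = -148/18225 m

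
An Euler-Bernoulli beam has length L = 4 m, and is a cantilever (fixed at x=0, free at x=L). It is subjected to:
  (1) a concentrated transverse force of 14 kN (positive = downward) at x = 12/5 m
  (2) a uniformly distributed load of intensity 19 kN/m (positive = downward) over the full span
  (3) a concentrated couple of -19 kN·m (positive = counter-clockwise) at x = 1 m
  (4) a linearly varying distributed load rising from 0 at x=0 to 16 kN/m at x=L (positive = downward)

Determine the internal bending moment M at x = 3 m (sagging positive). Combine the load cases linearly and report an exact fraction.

M(3) = -101/6 kN·m

Load 1 — point force P=14 kN at a=12/5 m (b=L-a=8/5):
  M_1 = 0  [x>a] = 0 kN·m
Load 2 — uniform load w=19 kN/m over full span:
  M_2 = -w(L-x)²/2 = -19·(4-3)²/2 = -19/2 kN·m
Load 3 — applied couple M₀=-19 kN·m at a=1 m (b=L-a=3):
  M_3 = 0  [x>a] = 0 kN·m
Load 4 — triangular load w₀=16 kN/m (0→w₀ over full span):
  M_4 = w₀Lx/2 - w₀L²/3 - w₀x³/(6L) = 16·4·3/2 - 16·4²/3 - 16·3³/(6·4) = -22/3 kN·m
Superposition: M = Σ M_i = -101/6 kN·m ≈ -16.833333 kN·m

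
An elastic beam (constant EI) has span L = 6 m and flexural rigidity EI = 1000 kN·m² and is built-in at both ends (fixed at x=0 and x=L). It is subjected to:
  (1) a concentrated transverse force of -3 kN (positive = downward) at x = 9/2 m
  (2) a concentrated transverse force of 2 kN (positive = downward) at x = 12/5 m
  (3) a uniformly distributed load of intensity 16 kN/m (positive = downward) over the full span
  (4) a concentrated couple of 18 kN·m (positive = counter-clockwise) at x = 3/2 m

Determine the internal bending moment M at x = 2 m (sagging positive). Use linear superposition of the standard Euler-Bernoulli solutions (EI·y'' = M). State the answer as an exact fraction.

Load 1 — point force P=-3 kN at a=9/2 m (b=L-a=3/2):
  M_1 = Pb²(3a+b)x/L³ - Pab²/L²  [x≤a] = (-3)·(3/2)²·(3·(9/2)+(3/2))·2/6³ - (-3)·(9/2)·(3/2)²/6² = -3/32 kN·m
Load 2 — point force P=2 kN at a=12/5 m (b=L-a=18/5):
  M_2 = Pb²(3a+b)x/L³ - Pab²/L²  [x≤a] = 2·(18/5)²·(3·(12/5)+(18/5))·2/6³ - 2·(12/5)·(18/5)²/6² = 108/125 kN·m
Load 3 — uniform load w=16 kN/m over full span:
  M_3 = wLx/2 - wL²/12 - wx²/2 = 16·6·2/2 - 16·6²/12 - 16·2²/2 = 16 kN·m
Load 4 — applied couple M₀=18 kN·m at a=3/2 m (b=L-a=9/2):
  M_4 = R_Ax - M_A - M₀  [x>a] with R_A=27/8, M_A=-27/8 = (27/8)·2 - (-27/8) - 18 = -63/8 kN·m
Superposition: M = Σ M_i = 35581/4000 kN·m ≈ 8.895250 kN·m

M(2) = 35581/4000 kN·m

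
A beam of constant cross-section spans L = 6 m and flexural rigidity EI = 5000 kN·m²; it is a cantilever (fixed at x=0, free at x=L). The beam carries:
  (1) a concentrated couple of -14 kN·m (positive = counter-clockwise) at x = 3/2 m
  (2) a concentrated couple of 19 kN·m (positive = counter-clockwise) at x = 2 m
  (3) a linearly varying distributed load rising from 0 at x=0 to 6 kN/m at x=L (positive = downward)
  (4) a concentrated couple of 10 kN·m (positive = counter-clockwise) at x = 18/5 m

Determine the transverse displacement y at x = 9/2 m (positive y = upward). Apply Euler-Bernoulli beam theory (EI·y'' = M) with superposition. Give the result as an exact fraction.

y(9/2) = -409027/6400000 m

Load 1 — applied couple M₀=-14 kN·m at a=3/2 m (b=L-a=9/2):
  y_1 = M₀a(2x-a)/(2EI)  [x>a] = (-14)·(3/2)·(2·(9/2)-(3/2))/(2·5000) = -63/4000 m
Load 2 — applied couple M₀=19 kN·m at a=2 m (b=L-a=4):
  y_2 = M₀a(2x-a)/(2EI)  [x>a] = 19·2·(2·(9/2)-2)/(2·5000) = 133/5000 m
Load 3 — triangular load w₀=6 kN/m (0→w₀ over full span):
  y_3 = (w₀Lx³/12-w₀L²x²/6-w₀x⁵/(120L))/EI = (6·6·(9/2)³/12-6·6²·(9/2)²/6-6·(9/2)⁵/(120·6))/5000 = -602883/6400000 m
Load 4 — applied couple M₀=10 kN·m at a=18/5 m (b=L-a=12/5):
  y_4 = M₀a(2x-a)/(2EI)  [x>a] = 10·(18/5)·(2·(9/2)-(18/5))/(2·5000) = 243/12500 m
Superposition: y = Σ y_i = -409027/6400000 m ≈ -0.063910 m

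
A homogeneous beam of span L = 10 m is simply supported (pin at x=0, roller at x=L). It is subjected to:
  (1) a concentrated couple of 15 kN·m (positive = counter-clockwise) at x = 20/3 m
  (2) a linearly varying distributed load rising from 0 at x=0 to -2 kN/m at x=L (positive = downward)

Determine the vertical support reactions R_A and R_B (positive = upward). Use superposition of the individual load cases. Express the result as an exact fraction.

R_A = -11/6 kN, R_B = -49/6 kN

Load 1 — applied couple M₀=15 kN·m at a=20/3 m (b=L-a=10/3):
  R_A = M₀/L = 15/10 = 3/2 kN
  R_B = -M₀/L = -15/10 = -3/2 kN
Load 2 — triangular load w₀=-2 kN/m (0→w₀ over full span):
  R_A = w₀L/6 = (-2)·10/6 = -10/3 kN
  R_B = w₀L/3 = (-2)·10/3 = -20/3 kN
Superposition: R_A = -11/6 kN, R_B = -49/6 kN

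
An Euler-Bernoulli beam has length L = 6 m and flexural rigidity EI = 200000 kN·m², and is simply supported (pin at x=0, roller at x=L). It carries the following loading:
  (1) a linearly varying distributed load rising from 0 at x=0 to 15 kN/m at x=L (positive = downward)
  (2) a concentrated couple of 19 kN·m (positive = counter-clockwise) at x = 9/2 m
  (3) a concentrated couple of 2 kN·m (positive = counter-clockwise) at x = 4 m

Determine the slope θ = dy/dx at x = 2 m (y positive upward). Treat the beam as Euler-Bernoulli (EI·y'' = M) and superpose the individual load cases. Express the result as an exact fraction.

Load 1 — triangular load w₀=15 kN/m (0→w₀ over full span):
  θ_1 = -w₀(7L⁴-30L²x²+15x⁴)/(360LEI) = -15·(7·6⁴-30·6²·2²+15·2⁴)/(360·6·200000) = -13/75000 rad
Load 2 — applied couple M₀=19 kN·m at a=9/2 m (b=L-a=3/2):
  θ_2 = (M₀x²/(2L)+C₁)/EI  [x≤a] with C₁=M₀(3b²-L²)/(6L)=-247/16 = (19·2²/(2·6)+(-247/16))/200000 = -437/9600000 rad
Load 3 — applied couple M₀=2 kN·m at a=4 m (b=L-a=2):
  θ_3 = (M₀x²/(2L)+C₁)/EI  [x≤a] with C₁=M₀(3b²-L²)/(6L)=-4/3 = (2·2²/(2·6)+(-4/3))/200000 = -1/300000 rad
Superposition: θ = Σ θ_i = -711/3200000 rad ≈ -0.000222 rad

θ(2) = -711/3200000 rad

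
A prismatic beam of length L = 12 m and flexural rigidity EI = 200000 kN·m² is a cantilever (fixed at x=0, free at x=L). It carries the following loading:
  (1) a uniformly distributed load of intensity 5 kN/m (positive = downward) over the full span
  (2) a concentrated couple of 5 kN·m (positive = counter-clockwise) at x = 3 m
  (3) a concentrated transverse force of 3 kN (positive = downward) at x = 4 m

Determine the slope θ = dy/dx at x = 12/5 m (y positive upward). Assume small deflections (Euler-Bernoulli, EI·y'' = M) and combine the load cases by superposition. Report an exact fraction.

θ(12/5) = -4443/1250000 rad

Load 1 — uniform load w=5 kN/m over full span:
  θ_1 = -wx(x²-3Lx+3L²)/(6EI) = -5·(12/5)·((12/5)²-3·12·(12/5)+3·12²)/(6·200000) = -549/156250 rad
Load 2 — applied couple M₀=5 kN·m at a=3 m (b=L-a=9):
  θ_2 = M₀x/EI  [x≤a] = 5·(12/5)/200000 = 3/50000 rad
Load 3 — point force P=3 kN at a=4 m (b=L-a=8):
  θ_3 = -Px(2a-x)/(2EI)  [x≤a] = -3·(12/5)·(2·4-(12/5))/(2·200000) = -63/625000 rad
Superposition: θ = Σ θ_i = -4443/1250000 rad ≈ -0.003554 rad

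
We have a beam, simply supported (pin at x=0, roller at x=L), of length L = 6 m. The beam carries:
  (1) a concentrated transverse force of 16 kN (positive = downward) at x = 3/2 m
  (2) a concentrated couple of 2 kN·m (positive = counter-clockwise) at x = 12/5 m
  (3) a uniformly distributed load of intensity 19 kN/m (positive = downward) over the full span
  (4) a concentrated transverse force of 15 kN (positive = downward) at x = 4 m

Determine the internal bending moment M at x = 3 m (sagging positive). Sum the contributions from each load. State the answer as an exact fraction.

Load 1 — point force P=16 kN at a=3/2 m (b=L-a=9/2):
  M_1 = Pa(L-x)/L  [x>a] = 16·(3/2)·(6-3)/6 = 12 kN·m
Load 2 — applied couple M₀=2 kN·m at a=12/5 m (b=L-a=18/5):
  M_2 = M₀x/L - M₀  [x>a] = 2·3/6 - 2 = -1 kN·m
Load 3 — uniform load w=19 kN/m over full span:
  M_3 = wx(L-x)/2 = 19·3·(6-3)/2 = 171/2 kN·m
Load 4 — point force P=15 kN at a=4 m (b=L-a=2):
  M_4 = Pbx/L  [x≤a] = 15·2·3/6 = 15 kN·m
Superposition: M = Σ M_i = 223/2 kN·m ≈ 111.500000 kN·m

M(3) = 223/2 kN·m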